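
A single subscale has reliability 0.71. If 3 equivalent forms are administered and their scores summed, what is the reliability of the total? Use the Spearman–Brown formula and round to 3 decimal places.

0.880

ρ_k = kρ / (1 + (k−1)ρ) = 3·0.71 / (1 + 2·0.71) = 2.130 / 2.420 = 0.880.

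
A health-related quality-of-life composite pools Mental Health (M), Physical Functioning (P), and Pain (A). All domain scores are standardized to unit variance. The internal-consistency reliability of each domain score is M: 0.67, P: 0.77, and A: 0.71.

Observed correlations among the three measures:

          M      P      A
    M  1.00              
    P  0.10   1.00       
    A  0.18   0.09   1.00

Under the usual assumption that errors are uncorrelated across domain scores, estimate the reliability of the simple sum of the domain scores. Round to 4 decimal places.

0.7727

Var(M+P+A) = 3 + 2·[0.10 + 0.18 + 0.09] = 3 + 0.74 = 3.74.
Under uncorrelated errors the observed covariances equal the true-score covariances, so only the own-variance terms attenuate.
True-score variance = [0.67 + 0.77 + 0.71] + 0.74 = 2.15 + 0.74 = 2.89.
Reliability = 2.89 / 3.74 = 0.7727.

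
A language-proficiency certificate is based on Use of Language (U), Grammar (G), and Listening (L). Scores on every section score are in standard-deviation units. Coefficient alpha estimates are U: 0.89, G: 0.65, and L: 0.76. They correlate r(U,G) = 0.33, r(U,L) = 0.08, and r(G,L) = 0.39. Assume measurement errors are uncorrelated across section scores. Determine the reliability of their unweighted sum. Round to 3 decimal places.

Var(U+G+L) = 3 + 2·[0.33 + 0.08 + 0.39] = 3 + 1.6 = 4.6.
With uncorrelated errors the cross-covariances are all true-score covariance, so they carry over unchanged; only the diagonal terms shrink to ρᵢσᵢ².
True-score variance = [0.89 + 0.65 + 0.76] + 1.6 = 2.3 + 1.6 = 3.9.
Reliability = 3.9 / 4.6 = 0.848.

0.848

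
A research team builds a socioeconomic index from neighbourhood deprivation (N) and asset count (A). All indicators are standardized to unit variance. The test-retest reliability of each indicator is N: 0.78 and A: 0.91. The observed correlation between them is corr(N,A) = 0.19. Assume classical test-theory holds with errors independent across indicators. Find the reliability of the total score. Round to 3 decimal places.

0.870

Var(N+A) = 2 + 2·[0.19] = 2 + 0.38 = 2.38.
Because errors are independent across components, Cov(Tᵢ,Tⱼ) = Cov(Xᵢ,Xⱼ); the off-diagonal part of the true-score variance is the same as above.
True-score variance = [0.78 + 0.91] + 0.38 = 1.69 + 0.38 = 2.07.
Reliability = 2.07 / 2.38 = 0.870.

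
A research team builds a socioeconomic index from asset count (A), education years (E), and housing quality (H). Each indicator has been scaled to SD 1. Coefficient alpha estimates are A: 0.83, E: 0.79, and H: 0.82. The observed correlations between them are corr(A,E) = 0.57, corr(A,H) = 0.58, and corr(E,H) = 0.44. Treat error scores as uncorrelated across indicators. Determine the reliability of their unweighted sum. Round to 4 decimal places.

Var(A+E+H) = 3 + 2·[0.57 + 0.58 + 0.44] = 3 + 3.18 = 6.18.
Under uncorrelated errors the observed covariances equal the true-score covariances, so only the own-variance terms attenuate.
True-score variance = [0.83 + 0.79 + 0.82] + 3.18 = 2.44 + 3.18 = 5.62.
Reliability = 5.62 / 6.18 = 0.9094.

0.9094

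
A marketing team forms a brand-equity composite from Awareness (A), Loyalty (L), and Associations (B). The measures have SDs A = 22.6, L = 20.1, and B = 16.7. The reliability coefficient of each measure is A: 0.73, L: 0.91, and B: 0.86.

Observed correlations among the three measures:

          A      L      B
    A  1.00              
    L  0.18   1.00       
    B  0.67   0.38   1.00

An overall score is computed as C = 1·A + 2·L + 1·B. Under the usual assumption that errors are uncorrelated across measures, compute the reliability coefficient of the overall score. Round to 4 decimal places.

Var(C) = 22.6² + 2²·20.1² + 16.7² + 2·[2·22.6·20.1·0.18 + 22.6·16.7·0.67 + 2·20.1·16.7·0.38] = 2405.69 + 1343.03 = 3748.72.
Because errors are independent across components, Cov(Tᵢ,Tⱼ) = Cov(Xᵢ,Xⱼ); the off-diagonal part of the true-score variance is the same as above.
True-score variance = [22.6²·0.73 + 2²·20.1²·0.91 + 16.7²·0.86] + 1343.03 = 2083.3 + 1343.03 = 3426.33.
Reliability = 3426.33 / 3748.72 = 0.9140.

0.9140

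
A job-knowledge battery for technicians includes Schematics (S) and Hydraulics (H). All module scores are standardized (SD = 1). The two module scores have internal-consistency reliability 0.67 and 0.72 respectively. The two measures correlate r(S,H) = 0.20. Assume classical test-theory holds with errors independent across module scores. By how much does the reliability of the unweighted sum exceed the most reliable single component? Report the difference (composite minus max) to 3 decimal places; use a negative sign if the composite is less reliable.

0.026

Var(sum) = 2 + 0.4 = 2.4; true-score variance = 1.39 + 0.4 = 1.79; composite reliability = 0.7458.
Max component reliability = 0.7200.
Difference = 0.7458 − 0.7200 = 0.026.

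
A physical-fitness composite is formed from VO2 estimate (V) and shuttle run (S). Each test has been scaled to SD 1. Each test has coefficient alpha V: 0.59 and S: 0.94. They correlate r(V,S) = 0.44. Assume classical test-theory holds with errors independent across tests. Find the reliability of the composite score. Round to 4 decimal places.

0.8368

Var(V+S) = 2 + 2·[0.44] = 2 + 0.88 = 2.88.
Under uncorrelated errors the observed covariances equal the true-score covariances, so only the own-variance terms attenuate.
True-score variance = [0.59 + 0.94] + 0.88 = 1.53 + 0.88 = 2.41.
Reliability = 2.41 / 2.88 = 0.8368.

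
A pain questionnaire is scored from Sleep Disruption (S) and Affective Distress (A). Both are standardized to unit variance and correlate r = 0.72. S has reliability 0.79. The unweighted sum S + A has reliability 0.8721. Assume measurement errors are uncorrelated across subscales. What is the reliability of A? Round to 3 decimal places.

Var(S+A) = 2 + 2·0.72 = 3.440.
True-score variance = ρ_S + ρ_A + 2·0.72, so 0.8721 = (0.79 + ρ_A + 1.44) / 3.440.
ρ_A = 0.8721·3.440 − 0.79 − 1.44 = 0.770.

0.770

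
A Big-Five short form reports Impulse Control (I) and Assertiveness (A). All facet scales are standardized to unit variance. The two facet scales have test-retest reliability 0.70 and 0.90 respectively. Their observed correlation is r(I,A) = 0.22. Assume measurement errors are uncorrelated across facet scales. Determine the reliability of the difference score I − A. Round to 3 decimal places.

Var(I−A) = 1 + 1 − 2·0.22 = 2 − 0.44 = 1.56.
Because errors are independent across components, Cov(Tᵢ,Tⱼ) = Cov(Xᵢ,Xⱼ); the off-diagonal part of the true-score variance is the same as above.
True-score variance = [0.70 + 0.90] − 0.44 = 1.6 − 0.44 = 1.16.
Reliability = 1.16 / 1.56 = 0.744.

0.744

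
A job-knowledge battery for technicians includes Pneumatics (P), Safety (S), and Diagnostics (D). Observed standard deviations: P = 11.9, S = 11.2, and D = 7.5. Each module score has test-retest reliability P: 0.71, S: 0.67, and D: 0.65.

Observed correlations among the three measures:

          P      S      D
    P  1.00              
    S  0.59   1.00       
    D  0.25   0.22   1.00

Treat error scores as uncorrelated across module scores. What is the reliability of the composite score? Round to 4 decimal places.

0.8183

Var(P+S+D) = 11.9² + 11.2² + 7.5² + 2·[11.9·11.2·0.59 + 11.9·7.5·0.25 + 11.2·7.5·0.22] = 323.3 + 238.855 = 562.155.
Under uncorrelated errors the observed covariances equal the true-score covariances, so only the own-variance terms attenuate.
True-score variance = [11.9²·0.71 + 11.2²·0.67 + 7.5²·0.65] + 238.855 = 221.15 + 238.855 = 460.006.
Reliability = 460.006 / 562.155 = 0.8183.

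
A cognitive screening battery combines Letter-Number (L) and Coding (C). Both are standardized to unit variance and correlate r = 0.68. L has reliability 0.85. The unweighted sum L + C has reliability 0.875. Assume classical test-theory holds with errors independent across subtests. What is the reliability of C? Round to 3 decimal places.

Var(L+C) = 2 + 2·0.68 = 3.360.
True-score variance = ρ_L + ρ_C + 2·0.68, so 0.875 = (0.85 + ρ_C + 1.36) / 3.360.
ρ_C = 0.875·3.360 − 0.85 − 1.36 = 0.730.

0.730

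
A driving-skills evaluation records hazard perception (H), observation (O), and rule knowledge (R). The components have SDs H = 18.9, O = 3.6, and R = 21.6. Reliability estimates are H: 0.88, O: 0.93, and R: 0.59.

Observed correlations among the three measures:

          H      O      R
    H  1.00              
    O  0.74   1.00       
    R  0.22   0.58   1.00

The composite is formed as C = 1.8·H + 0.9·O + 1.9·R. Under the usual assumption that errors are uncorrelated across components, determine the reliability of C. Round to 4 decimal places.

0.7806

Var(C) = 1.8²·18.9² + 0.9²·3.6² + 1.9²·21.6² + 2·[1.62·18.9·3.6·0.74 + 3.42·18.9·21.6·0.22 + 1.71·3.6·21.6·0.58] = 2852.14 + 931.697 = 3783.84.
Under uncorrelated errors the observed covariances equal the true-score covariances, so only the own-variance terms attenuate.
True-score variance = [1.8²·18.9²·0.88 + 0.9²·3.6²·0.93 + 1.9²·21.6²·0.59] + 931.697 = 2021.97 + 931.697 = 2953.66.
Reliability = 2953.66 / 3783.84 = 0.7806.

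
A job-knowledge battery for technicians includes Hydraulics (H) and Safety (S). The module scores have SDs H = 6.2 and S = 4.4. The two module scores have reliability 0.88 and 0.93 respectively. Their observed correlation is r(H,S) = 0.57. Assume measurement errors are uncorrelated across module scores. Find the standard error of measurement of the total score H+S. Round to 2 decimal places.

Var(total) = 57.8 + 31.0992 = 88.8992.
True-score variance = 51.832 + 31.0992 = 82.9312, so reliability = 0.9329.
Error variance = 88.8992 − 82.9312 = 5.968; SEM = √5.968 = 2.44.

2.44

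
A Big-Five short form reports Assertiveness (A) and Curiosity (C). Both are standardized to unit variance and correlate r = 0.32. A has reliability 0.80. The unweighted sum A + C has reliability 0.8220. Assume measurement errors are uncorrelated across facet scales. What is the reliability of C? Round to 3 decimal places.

Var(A+C) = 2 + 2·0.32 = 2.640.
True-score variance = ρ_A + ρ_C + 2·0.32, so 0.8220 = (0.80 + ρ_C + 0.64) / 2.640.
ρ_C = 0.8220·2.640 − 0.80 − 0.64 = 0.730.

0.730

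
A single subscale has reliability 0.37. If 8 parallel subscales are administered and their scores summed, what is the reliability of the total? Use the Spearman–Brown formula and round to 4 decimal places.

ρ_k = kρ / (1 + (k−1)ρ) = 8·0.37 / (1 + 7·0.37) = 2.960 / 3.590 = 0.8245.

0.8245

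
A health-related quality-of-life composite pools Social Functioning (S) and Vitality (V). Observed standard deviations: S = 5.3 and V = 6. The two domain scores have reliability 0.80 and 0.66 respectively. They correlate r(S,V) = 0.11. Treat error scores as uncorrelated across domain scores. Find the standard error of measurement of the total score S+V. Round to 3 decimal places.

Var(total) = 64.09 + 6.996 = 71.086.
True-score variance = 46.232 + 6.996 = 53.228, so reliability = 0.7488.
Error variance = 71.086 − 53.228 = 17.858; SEM = √17.858 = 4.226.

4.226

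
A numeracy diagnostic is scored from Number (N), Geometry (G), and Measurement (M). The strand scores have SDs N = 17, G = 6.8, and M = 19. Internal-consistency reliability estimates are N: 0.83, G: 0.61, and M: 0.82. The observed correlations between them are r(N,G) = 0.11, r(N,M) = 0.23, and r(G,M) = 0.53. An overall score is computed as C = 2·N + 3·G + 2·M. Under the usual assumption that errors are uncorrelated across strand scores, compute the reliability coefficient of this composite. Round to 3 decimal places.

0.865

Var(C) = 2²·17² + 3²·6.8² + 2²·19² + 2·[6·17·6.8·0.11 + 4·17·19·0.23 + 6·6.8·19·0.53] = 3016.16 + 1568.62 = 4584.78.
Under uncorrelated errors the observed covariances equal the true-score covariances, so only the own-variance terms attenuate.
True-score variance = [2²·17²·0.83 + 3²·6.8²·0.61 + 2²·19²·0.82] + 1568.62 = 2397.42 + 1568.62 = 3966.04.
Reliability = 3966.04 / 4584.78 = 0.865.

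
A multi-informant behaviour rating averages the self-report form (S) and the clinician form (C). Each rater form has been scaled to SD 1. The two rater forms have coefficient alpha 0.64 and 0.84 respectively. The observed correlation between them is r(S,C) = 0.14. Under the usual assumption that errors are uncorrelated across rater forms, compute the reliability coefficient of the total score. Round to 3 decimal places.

Var(S+C) = 2 + 2·[0.14] = 2 + 0.28 = 2.28.
Under uncorrelated errors the observed covariances equal the true-score covariances, so only the own-variance terms attenuate.
True-score variance = [0.64 + 0.84] + 0.28 = 1.48 + 0.28 = 1.76.
Reliability = 1.76 / 2.28 = 0.772.

0.772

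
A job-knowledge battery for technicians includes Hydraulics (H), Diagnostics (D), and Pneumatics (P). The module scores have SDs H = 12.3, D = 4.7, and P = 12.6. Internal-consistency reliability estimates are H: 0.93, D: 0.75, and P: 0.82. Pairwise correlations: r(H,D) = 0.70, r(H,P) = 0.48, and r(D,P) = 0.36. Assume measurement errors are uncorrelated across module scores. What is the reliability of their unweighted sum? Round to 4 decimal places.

Var(H+D+P) = 12.3² + 4.7² + 12.6² + 2·[12.3·4.7·0.70 + 12.3·12.6·0.48 + 4.7·12.6·0.36] = 332.14 + 272.353 = 604.493.
Because errors are independent across components, Cov(Tᵢ,Tⱼ) = Cov(Xᵢ,Xⱼ); the off-diagonal part of the true-score variance is the same as above.
True-score variance = [12.3²·0.93 + 4.7²·0.75 + 12.6²·0.82] + 272.353 = 287.45 + 272.353 = 559.804.
Reliability = 559.804 / 604.493 = 0.9261.

0.9261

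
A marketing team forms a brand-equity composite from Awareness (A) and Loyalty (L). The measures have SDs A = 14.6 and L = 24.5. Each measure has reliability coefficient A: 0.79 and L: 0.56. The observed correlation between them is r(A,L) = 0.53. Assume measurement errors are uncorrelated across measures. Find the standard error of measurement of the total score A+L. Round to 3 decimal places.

17.575

Var(total) = 813.41 + 379.162 = 1192.57.
True-score variance = 504.536 + 379.162 = 883.698, so reliability = 0.7410.
Error variance = 1192.57 − 883.698 = 308.874; SEM = √308.874 = 17.575.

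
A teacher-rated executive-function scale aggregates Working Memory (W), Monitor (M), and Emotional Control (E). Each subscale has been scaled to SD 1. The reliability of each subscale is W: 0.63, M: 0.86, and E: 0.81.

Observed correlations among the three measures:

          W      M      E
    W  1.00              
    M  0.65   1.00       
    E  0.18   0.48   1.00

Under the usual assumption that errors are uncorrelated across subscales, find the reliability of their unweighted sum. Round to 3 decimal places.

Var(W+M+E) = 3 + 2·[0.65 + 0.18 + 0.48] = 3 + 2.62 = 5.62.
With uncorrelated errors the cross-covariances are all true-score covariance, so they carry over unchanged; only the diagonal terms shrink to ρᵢσᵢ².
True-score variance = [0.63 + 0.86 + 0.81] + 2.62 = 2.3 + 2.62 = 4.92.
Reliability = 4.92 / 5.62 = 0.875.

0.875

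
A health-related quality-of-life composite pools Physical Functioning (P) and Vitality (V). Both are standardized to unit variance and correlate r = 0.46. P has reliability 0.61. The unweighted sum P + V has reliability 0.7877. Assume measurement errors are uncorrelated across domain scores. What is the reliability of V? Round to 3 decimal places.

0.770

Var(P+V) = 2 + 2·0.46 = 2.920.
True-score variance = ρ_P + ρ_V + 2·0.46, so 0.7877 = (0.61 + ρ_V + 0.92) / 2.920.
ρ_V = 0.7877·2.920 − 0.61 − 0.92 = 0.770.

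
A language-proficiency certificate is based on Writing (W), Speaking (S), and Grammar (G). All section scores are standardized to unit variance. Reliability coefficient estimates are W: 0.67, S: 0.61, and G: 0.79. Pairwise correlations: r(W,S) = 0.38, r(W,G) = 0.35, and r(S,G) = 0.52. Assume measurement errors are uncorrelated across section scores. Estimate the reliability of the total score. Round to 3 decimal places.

0.831

Var(W+S+G) = 3 + 2·[0.38 + 0.35 + 0.52] = 3 + 2.5 = 5.5.
Because errors are independent across components, Cov(Tᵢ,Tⱼ) = Cov(Xᵢ,Xⱼ); the off-diagonal part of the true-score variance is the same as above.
True-score variance = [0.67 + 0.61 + 0.79] + 2.5 = 2.07 + 2.5 = 4.57.
Reliability = 4.57 / 5.5 = 0.831.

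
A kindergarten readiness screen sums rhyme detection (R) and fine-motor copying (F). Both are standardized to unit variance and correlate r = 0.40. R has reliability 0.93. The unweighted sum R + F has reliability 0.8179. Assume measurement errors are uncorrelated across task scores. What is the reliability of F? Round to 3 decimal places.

0.560

Var(R+F) = 2 + 2·0.40 = 2.800.
True-score variance = ρ_R + ρ_F + 2·0.40, so 0.8179 = (0.93 + ρ_F + 0.80) / 2.800.
ρ_F = 0.8179·2.800 − 0.93 − 0.80 = 0.560.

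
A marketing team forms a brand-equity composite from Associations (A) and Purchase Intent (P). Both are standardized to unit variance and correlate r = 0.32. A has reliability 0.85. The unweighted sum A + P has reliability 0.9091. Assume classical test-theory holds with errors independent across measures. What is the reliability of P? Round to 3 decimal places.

0.910

Var(A+P) = 2 + 2·0.32 = 2.640.
True-score variance = ρ_A + ρ_P + 2·0.32, so 0.9091 = (0.85 + ρ_P + 0.64) / 2.640.
ρ_P = 0.9091·2.640 − 0.85 − 0.64 = 0.910.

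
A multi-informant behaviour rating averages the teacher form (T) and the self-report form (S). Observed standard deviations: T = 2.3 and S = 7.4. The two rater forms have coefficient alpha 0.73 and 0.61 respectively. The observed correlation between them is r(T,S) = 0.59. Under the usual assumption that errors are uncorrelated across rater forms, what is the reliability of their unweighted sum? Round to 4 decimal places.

0.7157

Var(T+S) = 2.3² + 7.4² + 2·[2.3·7.4·0.59] = 60.05 + 20.0836 = 80.1336.
Under uncorrelated errors the observed covariances equal the true-score covariances, so only the own-variance terms attenuate.
True-score variance = [2.3²·0.73 + 7.4²·0.61] + 20.0836 = 37.2653 + 20.0836 = 57.3489.
Reliability = 57.3489 / 80.1336 = 0.7157.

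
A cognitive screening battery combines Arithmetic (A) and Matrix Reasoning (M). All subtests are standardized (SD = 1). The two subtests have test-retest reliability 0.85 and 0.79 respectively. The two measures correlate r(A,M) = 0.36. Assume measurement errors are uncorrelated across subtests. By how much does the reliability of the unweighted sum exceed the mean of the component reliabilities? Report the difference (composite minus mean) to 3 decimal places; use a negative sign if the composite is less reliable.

0.048

Var(sum) = 2 + 0.72 = 2.72; true-score variance = 1.64 + 0.72 = 2.36; composite reliability = 0.8676.
Mean component reliability = 0.8200.
Difference = 0.8676 − 0.8200 = 0.048.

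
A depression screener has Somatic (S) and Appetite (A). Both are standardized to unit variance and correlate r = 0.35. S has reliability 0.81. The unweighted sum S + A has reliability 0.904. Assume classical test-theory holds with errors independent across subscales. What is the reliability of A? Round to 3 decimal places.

0.931

Var(S+A) = 2 + 2·0.35 = 2.700.
True-score variance = ρ_S + ρ_A + 2·0.35, so 0.904 = (0.81 + ρ_A + 0.70) / 2.700.
ρ_A = 0.904·2.700 − 0.81 − 0.70 = 0.931.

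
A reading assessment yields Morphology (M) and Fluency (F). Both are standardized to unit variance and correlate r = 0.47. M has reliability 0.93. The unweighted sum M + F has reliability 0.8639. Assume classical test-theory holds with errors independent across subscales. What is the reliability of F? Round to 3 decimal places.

0.670

Var(M+F) = 2 + 2·0.47 = 2.940.
True-score variance = ρ_M + ρ_F + 2·0.47, so 0.8639 = (0.93 + ρ_F + 0.94) / 2.940.
ρ_F = 0.8639·2.940 − 0.93 − 0.94 = 0.670.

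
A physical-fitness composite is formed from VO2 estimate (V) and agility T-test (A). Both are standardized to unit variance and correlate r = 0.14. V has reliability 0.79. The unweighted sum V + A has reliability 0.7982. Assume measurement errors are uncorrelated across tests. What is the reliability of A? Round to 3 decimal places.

Var(V+A) = 2 + 2·0.14 = 2.280.
True-score variance = ρ_V + ρ_A + 2·0.14, so 0.7982 = (0.79 + ρ_A + 0.28) / 2.280.
ρ_A = 0.7982·2.280 − 0.79 − 0.28 = 0.750.

0.750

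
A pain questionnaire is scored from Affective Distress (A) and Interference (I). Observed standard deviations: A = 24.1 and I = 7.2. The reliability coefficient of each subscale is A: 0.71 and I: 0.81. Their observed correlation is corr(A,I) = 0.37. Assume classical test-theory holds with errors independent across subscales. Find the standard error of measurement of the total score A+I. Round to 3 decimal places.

13.352

Var(total) = 632.65 + 128.405 = 761.055.
True-score variance = 454.366 + 128.405 = 582.77, so reliability = 0.7657.
Error variance = 761.055 − 582.77 = 178.285; SEM = √178.285 = 13.352.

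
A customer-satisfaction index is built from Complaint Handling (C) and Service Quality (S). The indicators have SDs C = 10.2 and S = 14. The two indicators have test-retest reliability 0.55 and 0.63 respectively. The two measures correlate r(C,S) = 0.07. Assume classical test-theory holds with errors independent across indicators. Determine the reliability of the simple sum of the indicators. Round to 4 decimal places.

Var(C+S) = 10.2² + 14² + 2·[10.2·14·0.07] = 300.04 + 19.992 = 320.032.
With uncorrelated errors the cross-covariances are all true-score covariance, so they carry over unchanged; only the diagonal terms shrink to ρᵢσᵢ².
True-score variance = [10.2²·0.55 + 14²·0.63] + 19.992 = 180.702 + 19.992 = 200.694.
Reliability = 200.694 / 320.032 = 0.6271.

0.6271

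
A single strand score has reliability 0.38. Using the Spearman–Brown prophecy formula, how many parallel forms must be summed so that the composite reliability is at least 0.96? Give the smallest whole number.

40

k ≥ ρ*(1−ρ₁)/(ρ₁(1−ρ*)) = 0.96·0.62 / (0.38·0.04) = 39.158.
Smallest integer k = 40.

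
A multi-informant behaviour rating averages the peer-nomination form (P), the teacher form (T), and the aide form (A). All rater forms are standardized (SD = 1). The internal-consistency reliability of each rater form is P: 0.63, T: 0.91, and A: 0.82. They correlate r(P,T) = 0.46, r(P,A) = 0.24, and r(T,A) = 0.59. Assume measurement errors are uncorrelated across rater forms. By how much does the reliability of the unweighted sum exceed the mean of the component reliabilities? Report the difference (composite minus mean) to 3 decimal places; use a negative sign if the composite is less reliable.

0.099

Var(sum) = 3 + 2.58 = 5.58; true-score variance = 2.36 + 2.58 = 4.94; composite reliability = 0.8853.
Mean component reliability = 0.7867.
Difference = 0.8853 − 0.7867 = 0.099.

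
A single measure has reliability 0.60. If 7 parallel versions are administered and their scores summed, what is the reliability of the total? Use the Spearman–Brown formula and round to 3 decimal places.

ρ_k = kρ / (1 + (k−1)ρ) = 7·0.60 / (1 + 6·0.60) = 4.200 / 4.600 = 0.913.

0.913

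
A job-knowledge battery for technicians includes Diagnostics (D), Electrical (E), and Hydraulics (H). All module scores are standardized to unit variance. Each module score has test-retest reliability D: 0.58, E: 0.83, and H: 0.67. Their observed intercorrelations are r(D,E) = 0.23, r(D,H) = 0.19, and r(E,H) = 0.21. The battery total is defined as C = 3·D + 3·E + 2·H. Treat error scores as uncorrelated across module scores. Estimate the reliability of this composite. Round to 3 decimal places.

Var(C) = 3² + 3² + 2² + 2·[9·0.23 + 6·0.19 + 6·0.21] = 22 + 8.94 = 30.94.
Under uncorrelated errors the observed covariances equal the true-score covariances, so only the own-variance terms attenuate.
True-score variance = [3²·0.58 + 3²·0.83 + 2²·0.67] + 8.94 = 15.37 + 8.94 = 24.31.
Reliability = 24.31 / 30.94 = 0.786.

0.786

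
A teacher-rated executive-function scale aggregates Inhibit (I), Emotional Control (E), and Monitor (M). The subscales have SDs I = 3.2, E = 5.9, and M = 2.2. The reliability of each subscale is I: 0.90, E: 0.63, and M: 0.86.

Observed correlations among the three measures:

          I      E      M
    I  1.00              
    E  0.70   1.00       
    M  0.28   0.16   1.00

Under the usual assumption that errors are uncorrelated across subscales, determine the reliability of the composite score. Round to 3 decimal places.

0.827

Var(I+E+M) = 3.2² + 5.9² + 2.2² + 2·[3.2·5.9·0.70 + 3.2·2.2·0.28 + 5.9·2.2·0.16] = 49.89 + 34.528 = 84.418.
With uncorrelated errors the cross-covariances are all true-score covariance, so they carry over unchanged; only the diagonal terms shrink to ρᵢσᵢ².
True-score variance = [3.2²·0.90 + 5.9²·0.63 + 2.2²·0.86] + 34.528 = 35.3087 + 34.528 = 69.8367.
Reliability = 69.8367 / 84.418 = 0.827.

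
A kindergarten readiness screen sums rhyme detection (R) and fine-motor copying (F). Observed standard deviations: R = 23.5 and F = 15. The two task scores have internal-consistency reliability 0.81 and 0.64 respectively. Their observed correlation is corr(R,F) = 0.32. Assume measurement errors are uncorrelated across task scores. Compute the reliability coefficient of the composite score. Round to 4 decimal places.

Var(R+F) = 23.5² + 15² + 2·[23.5·15·0.32] = 777.25 + 225.6 = 1002.85.
Under uncorrelated errors the observed covariances equal the true-score covariances, so only the own-variance terms attenuate.
True-score variance = [23.5²·0.81 + 15²·0.64] + 225.6 = 591.322 + 225.6 = 816.923.
Reliability = 816.923 / 1002.85 = 0.8146.

0.8146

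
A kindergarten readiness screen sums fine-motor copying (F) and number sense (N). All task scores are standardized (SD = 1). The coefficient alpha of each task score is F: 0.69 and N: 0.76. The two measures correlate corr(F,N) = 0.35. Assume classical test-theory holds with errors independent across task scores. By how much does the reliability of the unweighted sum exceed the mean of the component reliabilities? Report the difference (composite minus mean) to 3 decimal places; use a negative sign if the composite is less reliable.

0.071

Var(sum) = 2 + 0.7 = 2.7; true-score variance = 1.45 + 0.7 = 2.15; composite reliability = 0.7963.
Mean component reliability = 0.7250.
Difference = 0.7963 − 0.7250 = 0.071.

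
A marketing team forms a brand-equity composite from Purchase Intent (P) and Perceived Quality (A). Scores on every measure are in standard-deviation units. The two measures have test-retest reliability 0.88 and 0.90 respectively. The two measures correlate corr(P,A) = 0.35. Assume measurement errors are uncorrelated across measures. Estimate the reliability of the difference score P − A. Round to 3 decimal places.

0.831

Var(P−A) = 1 + 1 − 2·0.35 = 2 − 0.7 = 1.3.
Because errors are independent across components, Cov(Tᵢ,Tⱼ) = Cov(Xᵢ,Xⱼ); the off-diagonal part of the true-score variance is the same as above.
True-score variance = [0.88 + 0.90] − 0.7 = 1.78 − 0.7 = 1.08.
Reliability = 1.08 / 1.3 = 0.831.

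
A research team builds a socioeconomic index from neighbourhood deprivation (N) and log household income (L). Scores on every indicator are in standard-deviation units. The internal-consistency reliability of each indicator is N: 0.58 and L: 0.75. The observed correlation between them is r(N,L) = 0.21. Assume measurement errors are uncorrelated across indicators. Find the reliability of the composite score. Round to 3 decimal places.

0.723

Var(N+L) = 2 + 2·[0.21] = 2 + 0.42 = 2.42.
Under uncorrelated errors the observed covariances equal the true-score covariances, so only the own-variance terms attenuate.
True-score variance = [0.58 + 0.75] + 0.42 = 1.33 + 0.42 = 1.75.
Reliability = 1.75 / 2.42 = 0.723.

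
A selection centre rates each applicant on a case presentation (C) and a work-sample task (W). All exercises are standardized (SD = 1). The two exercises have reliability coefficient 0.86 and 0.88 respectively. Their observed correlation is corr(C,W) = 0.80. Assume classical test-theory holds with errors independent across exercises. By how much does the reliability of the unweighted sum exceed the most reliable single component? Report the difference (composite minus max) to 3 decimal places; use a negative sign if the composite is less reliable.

0.048

Var(sum) = 2 + 1.6 = 3.6; true-score variance = 1.74 + 1.6 = 3.34; composite reliability = 0.9278.
Max component reliability = 0.8800.
Difference = 0.9278 − 0.8800 = 0.048.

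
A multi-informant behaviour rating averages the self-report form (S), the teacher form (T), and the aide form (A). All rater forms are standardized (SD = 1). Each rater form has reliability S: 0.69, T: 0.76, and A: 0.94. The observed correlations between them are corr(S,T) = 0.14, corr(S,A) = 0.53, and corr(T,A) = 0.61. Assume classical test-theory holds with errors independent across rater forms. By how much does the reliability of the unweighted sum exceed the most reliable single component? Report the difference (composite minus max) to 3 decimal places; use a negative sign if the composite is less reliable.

-0.050

Var(sum) = 3 + 2.56 = 5.56; true-score variance = 2.39 + 2.56 = 4.95; composite reliability = 0.8903.
Max component reliability = 0.9400.
Difference = 0.8903 − 0.9400 = -0.050.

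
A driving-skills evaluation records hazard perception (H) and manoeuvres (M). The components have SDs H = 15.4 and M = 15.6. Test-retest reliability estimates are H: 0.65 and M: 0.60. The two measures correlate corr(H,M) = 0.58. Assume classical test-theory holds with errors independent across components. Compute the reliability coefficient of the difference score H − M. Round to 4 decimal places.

Var(H−M) = 15.4² + 15.6² − 2·15.4·15.6·0.58 = 480.52 − 278.678 = 201.842.
With uncorrelated errors the cross-covariances are all true-score covariance, so they carry over unchanged; only the diagonal terms shrink to ρᵢσᵢ².
True-score variance = [15.4²·0.65 + 15.6²·0.60] − 278.678 = 300.17 − 278.678 = 21.4916.
Reliability = 21.4916 / 201.842 = 0.1065.

0.1065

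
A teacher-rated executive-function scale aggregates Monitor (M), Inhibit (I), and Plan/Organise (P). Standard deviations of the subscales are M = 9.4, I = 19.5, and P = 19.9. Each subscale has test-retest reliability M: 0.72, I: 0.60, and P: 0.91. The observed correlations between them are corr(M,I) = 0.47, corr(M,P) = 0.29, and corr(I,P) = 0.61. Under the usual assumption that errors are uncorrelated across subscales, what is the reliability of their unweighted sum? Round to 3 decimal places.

0.869

Var(M+I+P) = 9.4² + 19.5² + 19.9² + 2·[9.4·19.5·0.47 + 9.4·19.9·0.29 + 19.5·19.9·0.61] = 864.62 + 754.218 = 1618.84.
Because errors are independent across components, Cov(Tᵢ,Tⱼ) = Cov(Xᵢ,Xⱼ); the off-diagonal part of the true-score variance is the same as above.
True-score variance = [9.4²·0.72 + 19.5²·0.60 + 19.9²·0.91] + 754.218 = 652.138 + 754.218 = 1406.36.
Reliability = 1406.36 / 1618.84 = 0.869.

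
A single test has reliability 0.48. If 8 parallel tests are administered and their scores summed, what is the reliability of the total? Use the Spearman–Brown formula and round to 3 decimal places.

0.881

ρ_k = kρ / (1 + (k−1)ρ) = 8·0.48 / (1 + 7·0.48) = 3.840 / 4.360 = 0.881.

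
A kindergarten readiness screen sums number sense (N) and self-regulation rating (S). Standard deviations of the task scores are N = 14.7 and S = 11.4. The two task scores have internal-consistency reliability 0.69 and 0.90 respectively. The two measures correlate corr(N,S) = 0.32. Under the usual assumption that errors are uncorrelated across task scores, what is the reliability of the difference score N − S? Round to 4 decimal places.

Var(N−S) = 14.7² + 11.4² − 2·14.7·11.4·0.32 = 346.05 − 107.251 = 238.799.
Under uncorrelated errors the observed covariances equal the true-score covariances, so only the own-variance terms attenuate.
True-score variance = [14.7²·0.69 + 11.4²·0.90] − 107.251 = 266.066 − 107.251 = 158.815.
Reliability = 158.815 / 238.799 = 0.6651.

0.6651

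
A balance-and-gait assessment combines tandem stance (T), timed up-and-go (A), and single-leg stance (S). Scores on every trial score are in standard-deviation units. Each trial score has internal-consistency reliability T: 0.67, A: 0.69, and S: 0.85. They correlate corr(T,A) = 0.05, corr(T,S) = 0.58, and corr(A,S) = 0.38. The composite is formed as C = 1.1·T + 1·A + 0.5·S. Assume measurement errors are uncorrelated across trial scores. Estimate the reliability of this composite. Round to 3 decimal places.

0.792

Var(C) = 1.1² + 1 + 0.5² + 2·[1.1·0.05 + 0.55·0.58 + 0.5·0.38] = 2.46 + 1.128 = 3.588.
Because errors are independent across components, Cov(Tᵢ,Tⱼ) = Cov(Xᵢ,Xⱼ); the off-diagonal part of the true-score variance is the same as above.
True-score variance = [1.1²·0.67 + 0.69 + 0.5²·0.85] + 1.128 = 1.7132 + 1.128 = 2.8412.
Reliability = 2.8412 / 3.588 = 0.792.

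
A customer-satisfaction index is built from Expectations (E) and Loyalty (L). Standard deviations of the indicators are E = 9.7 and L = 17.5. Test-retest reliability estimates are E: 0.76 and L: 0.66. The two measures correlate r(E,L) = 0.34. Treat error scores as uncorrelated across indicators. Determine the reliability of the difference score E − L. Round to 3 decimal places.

0.555

Var(E−L) = 9.7² + 17.5² − 2·9.7·17.5·0.34 = 400.34 − 115.43 = 284.91.
With uncorrelated errors the cross-covariances are all true-score covariance, so they carry over unchanged; only the diagonal terms shrink to ρᵢσᵢ².
True-score variance = [9.7²·0.76 + 17.5²·0.66] − 115.43 = 273.633 − 115.43 = 158.203.
Reliability = 158.203 / 284.91 = 0.555.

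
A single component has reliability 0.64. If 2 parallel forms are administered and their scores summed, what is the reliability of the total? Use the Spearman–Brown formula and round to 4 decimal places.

0.7805

ρ_k = kρ / (1 + (k−1)ρ) = 2·0.64 / (1 + 1·0.64) = 1.280 / 1.640 = 0.7805.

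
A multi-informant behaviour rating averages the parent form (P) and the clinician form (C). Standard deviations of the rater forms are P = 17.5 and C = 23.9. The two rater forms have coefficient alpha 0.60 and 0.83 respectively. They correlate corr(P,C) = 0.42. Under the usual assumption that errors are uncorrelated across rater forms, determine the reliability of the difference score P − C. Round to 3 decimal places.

Var(P−C) = 17.5² + 23.9² − 2·17.5·23.9·0.42 = 877.46 − 351.33 = 526.13.
Because errors are independent across components, Cov(Tᵢ,Tⱼ) = Cov(Xᵢ,Xⱼ); the off-diagonal part of the true-score variance is the same as above.
True-score variance = [17.5²·0.60 + 23.9²·0.83] − 351.33 = 657.854 − 351.33 = 306.524.
Reliability = 306.524 / 526.13 = 0.583.

0.583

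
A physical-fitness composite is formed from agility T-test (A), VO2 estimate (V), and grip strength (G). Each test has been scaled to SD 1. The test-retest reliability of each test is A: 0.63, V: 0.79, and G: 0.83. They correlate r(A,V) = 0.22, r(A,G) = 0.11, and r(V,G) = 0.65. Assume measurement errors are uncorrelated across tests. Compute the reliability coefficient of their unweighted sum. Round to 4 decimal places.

Var(A+V+G) = 3 + 2·[0.22 + 0.11 + 0.65] = 3 + 1.96 = 4.96.
Under uncorrelated errors the observed covariances equal the true-score covariances, so only the own-variance terms attenuate.
True-score variance = [0.63 + 0.79 + 0.83] + 1.96 = 2.25 + 1.96 = 4.21.
Reliability = 4.21 / 4.96 = 0.8488.

0.8488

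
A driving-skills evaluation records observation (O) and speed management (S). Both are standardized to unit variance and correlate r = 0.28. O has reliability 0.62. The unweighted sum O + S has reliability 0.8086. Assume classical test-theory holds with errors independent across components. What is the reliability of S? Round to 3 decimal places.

0.890

Var(O+S) = 2 + 2·0.28 = 2.560.
True-score variance = ρ_O + ρ_S + 2·0.28, so 0.8086 = (0.62 + ρ_S + 0.56) / 2.560.
ρ_S = 0.8086·2.560 − 0.62 − 0.56 = 0.890.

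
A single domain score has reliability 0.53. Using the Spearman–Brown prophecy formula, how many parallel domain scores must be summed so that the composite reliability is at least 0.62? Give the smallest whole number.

2

k ≥ ρ*(1−ρ₁)/(ρ₁(1−ρ*)) = 0.62·0.47 / (0.53·0.38) = 1.447.
Smallest integer k = 2.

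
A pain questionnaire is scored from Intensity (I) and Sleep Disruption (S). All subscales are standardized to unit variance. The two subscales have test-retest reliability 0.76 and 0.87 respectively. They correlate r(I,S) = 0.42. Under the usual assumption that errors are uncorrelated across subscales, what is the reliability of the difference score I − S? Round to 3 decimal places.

Var(I−S) = 1 + 1 − 2·0.42 = 2 − 0.84 = 1.16.
Because errors are independent across components, Cov(Tᵢ,Tⱼ) = Cov(Xᵢ,Xⱼ); the off-diagonal part of the true-score variance is the same as above.
True-score variance = [0.76 + 0.87] − 0.84 = 1.63 − 0.84 = 0.79.
Reliability = 0.79 / 1.16 = 0.681.

0.681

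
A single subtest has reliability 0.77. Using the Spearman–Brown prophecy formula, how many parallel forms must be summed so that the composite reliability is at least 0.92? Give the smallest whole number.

4

k ≥ ρ*(1−ρ₁)/(ρ₁(1−ρ*)) = 0.92·0.23 / (0.77·0.08) = 3.435.
Smallest integer k = 4.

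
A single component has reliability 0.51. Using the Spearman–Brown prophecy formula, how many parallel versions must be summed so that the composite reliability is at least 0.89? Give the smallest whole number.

k ≥ ρ*(1−ρ₁)/(ρ₁(1−ρ*)) = 0.89·0.49 / (0.51·0.11) = 7.774.
Smallest integer k = 8.

8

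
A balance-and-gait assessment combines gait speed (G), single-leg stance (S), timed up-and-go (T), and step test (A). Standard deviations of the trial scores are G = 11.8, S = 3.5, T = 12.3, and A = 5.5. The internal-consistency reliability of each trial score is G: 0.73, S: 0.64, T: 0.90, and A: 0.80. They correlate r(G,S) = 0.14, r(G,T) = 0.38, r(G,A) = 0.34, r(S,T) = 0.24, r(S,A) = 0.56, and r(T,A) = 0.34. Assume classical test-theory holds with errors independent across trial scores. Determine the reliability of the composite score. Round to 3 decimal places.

0.892

Var(G+S+T+A) = 11.8² + 3.5² + 12.3² + 5.5² + 2·[11.8·3.5·0.14 + 11.8·12.3·0.38 + 11.8·5.5·0.34 + 3.5·12.3·0.24 + 3.5·5.5·0.56 + 12.3·5.5·0.34] = 333.03 + 254.228 = 587.258.
Under uncorrelated errors the observed covariances equal the true-score covariances, so only the own-variance terms attenuate.
True-score variance = [11.8²·0.73 + 3.5²·0.64 + 12.3²·0.90 + 5.5²·0.80] + 254.228 = 269.846 + 254.228 = 524.075.
Reliability = 524.075 / 587.258 = 0.892.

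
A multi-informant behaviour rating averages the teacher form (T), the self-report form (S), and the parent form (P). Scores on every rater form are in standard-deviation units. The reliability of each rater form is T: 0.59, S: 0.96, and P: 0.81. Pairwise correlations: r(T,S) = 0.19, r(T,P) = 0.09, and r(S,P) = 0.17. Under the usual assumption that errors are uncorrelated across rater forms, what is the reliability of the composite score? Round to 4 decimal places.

Var(T+S+P) = 3 + 2·[0.19 + 0.09 + 0.17] = 3 + 0.9 = 3.9.
With uncorrelated errors the cross-covariances are all true-score covariance, so they carry over unchanged; only the diagonal terms shrink to ρᵢσᵢ².
True-score variance = [0.59 + 0.96 + 0.81] + 0.9 = 2.36 + 0.9 = 3.26.
Reliability = 3.26 / 3.9 = 0.8359.

0.8359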